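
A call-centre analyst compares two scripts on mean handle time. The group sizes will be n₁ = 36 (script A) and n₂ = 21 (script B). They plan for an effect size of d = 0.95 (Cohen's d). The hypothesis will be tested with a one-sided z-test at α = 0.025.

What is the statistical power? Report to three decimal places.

Power ≈ 0.933

Noncentrality parameter: δ = d / √(1/n₁ + 1/n₂) = 0.95 / √(1/36 + 1/21) = 3.4598
Critical value for a one-sided test at α = 0.025: z_α = 1.960.
Power = Φ(δ − 1.960) = Φ(1.500) = 0.9332.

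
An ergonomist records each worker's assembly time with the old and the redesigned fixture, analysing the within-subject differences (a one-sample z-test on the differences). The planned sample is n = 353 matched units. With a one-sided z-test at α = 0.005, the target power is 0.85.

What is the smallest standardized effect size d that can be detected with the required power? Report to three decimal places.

d ≈ 0.192

Required noncentrality: δ = z_{0.005} + z_{0.15} = 2.576 + 1.036 = 3.612.
δ = d·√n ⇒ d = δ/√n = 3.612/√353 = 0.1923.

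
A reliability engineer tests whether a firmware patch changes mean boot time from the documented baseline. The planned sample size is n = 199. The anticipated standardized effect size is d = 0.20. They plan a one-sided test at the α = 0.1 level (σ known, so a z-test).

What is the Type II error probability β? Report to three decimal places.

Noncentrality parameter: δ = d·√n = 0.20 × √199 = 2.8213
Critical value for a one-sided test at α = 0.1: z_α = 1.282.
Power = P(Z > 1.282 − δ) = Φ(1.540) = 0.9382.
Type II error: β = 1 − power = 1 − 0.9382 = 0.0618.

β ≈ 0.062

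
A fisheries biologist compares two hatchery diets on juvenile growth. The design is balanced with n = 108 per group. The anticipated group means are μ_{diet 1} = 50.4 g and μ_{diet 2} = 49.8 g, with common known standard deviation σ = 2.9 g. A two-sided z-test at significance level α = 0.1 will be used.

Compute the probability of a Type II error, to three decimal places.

Standardized effect: d = |μ_{diet 1} − μ_{diet 2}| / σ = |50.4 − 49.8| / 2.9 = 0.2069
Noncentrality parameter: δ = d·√(n/2) = 0.2069 × √(108/2) = 1.5204
Two-sided α = 0.1 → critical value z_{0.05} = 1.645.
Power = Φ(δ − 1.645) + Φ(−δ − 1.645) = Φ(-0.124) + Φ(-3.165) = 0.4505 + 0.0008 = 0.4512.
Type II error: β = 1 − power = 1 − 0.4512 = 0.5488.

β ≈ 0.549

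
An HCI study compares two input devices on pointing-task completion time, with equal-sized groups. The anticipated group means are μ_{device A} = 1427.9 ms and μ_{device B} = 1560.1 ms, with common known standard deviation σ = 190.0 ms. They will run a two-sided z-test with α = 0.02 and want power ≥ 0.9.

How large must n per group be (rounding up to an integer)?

Standardized effect: d = |μ_{device A} − μ_{device B}| / σ = |1427.9 − 1560.1| / 190.0 = 0.6958
Set Φ(δ − 2.326) = 0.9; then δ − 2.326 = Φ⁻¹(0.9) = 1.282, giving δ = 3.608.
(The Φ(−δ − z_{α/2}) term is vanishingly small for δ > 0 and is dropped in the standard sample-size formula.)
δ = d·√(n/2) ⇒ n = 2(δ/d)² = 2 × (3.608 / 0.6958)² = 53.78.
Rounding up, n = 54 per group.

n = 54 per group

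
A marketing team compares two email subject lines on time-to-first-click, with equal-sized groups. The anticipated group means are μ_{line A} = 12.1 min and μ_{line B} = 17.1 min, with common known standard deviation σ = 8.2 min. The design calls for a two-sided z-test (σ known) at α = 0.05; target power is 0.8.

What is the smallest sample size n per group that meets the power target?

Standardized effect: d = |μ_{line A} − μ_{line B}| / σ = |12.1 − 17.1| / 8.2 = 0.6098
Set Φ(δ − 1.960) = 0.8; then δ − 1.960 = Φ⁻¹(0.8) = 0.842, giving δ = 2.802.
(The Φ(−δ − z_{α/2}) term is vanishingly small for δ > 0 and is dropped in the standard sample-size formula.)
δ = d·√(n/2) ⇒ n = 2(δ/d)² = 2 × (2.802 / 0.6098)² = 42.22.
Round up to the next whole unit.

n = 43 per group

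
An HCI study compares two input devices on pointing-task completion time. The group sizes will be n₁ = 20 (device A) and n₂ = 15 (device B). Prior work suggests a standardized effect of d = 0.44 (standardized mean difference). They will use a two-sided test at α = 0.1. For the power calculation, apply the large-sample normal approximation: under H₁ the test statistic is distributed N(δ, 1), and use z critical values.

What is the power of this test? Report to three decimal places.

Noncentrality parameter: δ = d / √(1/n₁ + 1/n₂) = 0.44 / √(1/20 + 1/15) = 1.2882
Two-sided α = 0.1 → critical value z_{0.05} = 1.645.
Power = Φ(δ − 1.645) + Φ(−δ − 1.645) = Φ(-0.357) + Φ(-2.933) = 0.3607 + 0.0017 = 0.3623.

Power ≈ 0.362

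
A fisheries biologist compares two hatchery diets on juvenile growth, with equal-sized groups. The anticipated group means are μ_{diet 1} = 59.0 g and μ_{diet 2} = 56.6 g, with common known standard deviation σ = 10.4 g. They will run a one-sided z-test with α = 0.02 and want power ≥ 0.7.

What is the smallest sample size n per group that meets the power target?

n = 250 per group

Standardized effect: d = |μ_{diet 1} − μ_{diet 2}| / σ = |59.0 − 56.6| / 10.4 = 0.2308
Set Φ(δ − 2.054) = 0.7; then δ − 2.054 = Φ⁻¹(0.7) = 0.524, giving δ = 2.578.
δ = d·√(n/2) ⇒ n = 2(δ/d)² = 2 × (2.578 / 0.2308)² = 249.63.
Rounding up, n = 250 per group.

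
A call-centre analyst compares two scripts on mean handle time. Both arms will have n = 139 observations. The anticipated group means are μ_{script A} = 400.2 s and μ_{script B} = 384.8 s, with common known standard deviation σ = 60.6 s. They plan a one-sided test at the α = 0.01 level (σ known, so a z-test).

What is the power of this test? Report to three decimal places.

Standardized effect: d = |μ_{script A} − μ_{script B}| / σ = |400.2 − 384.8| / 60.6 = 0.2541
Noncentrality parameter: δ = d·√(n/2) = 0.2541 × √(139/2) = 2.1186
Critical value for a one-sided test at α = 0.01: z_α = 2.326.
Power = Φ(δ − 2.326) = Φ(-0.208) = 0.4177.

Power ≈ 0.418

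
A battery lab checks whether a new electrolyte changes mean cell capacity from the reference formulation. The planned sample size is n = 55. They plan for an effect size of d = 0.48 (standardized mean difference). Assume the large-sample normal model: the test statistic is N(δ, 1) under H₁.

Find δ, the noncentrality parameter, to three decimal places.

δ ≈ 3.560

The noncentrality parameter scales effect size by the design's sample-size factor: δ = d·√n = 0.48 × √55 = 3.5598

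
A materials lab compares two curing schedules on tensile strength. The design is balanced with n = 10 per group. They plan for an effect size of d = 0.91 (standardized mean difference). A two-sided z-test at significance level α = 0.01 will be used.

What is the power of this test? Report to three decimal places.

Power ≈ 0.294

Noncentrality parameter: δ = d·√(n/2) = 0.91 × √(10/2) = 2.0348
Two-sided α = 0.01 → critical value z_{0.005} = 2.576.
Power = Φ(δ − 2.576) + Φ(−δ − 2.576) = Φ(-0.541) + Φ(-4.611) = 0.2943 + 0.0000 = 0.2943.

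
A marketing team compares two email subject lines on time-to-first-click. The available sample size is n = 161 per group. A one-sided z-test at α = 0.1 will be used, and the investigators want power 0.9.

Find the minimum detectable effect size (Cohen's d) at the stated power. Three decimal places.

d ≈ 0.286

Need Φ(δ − 1.282) = 0.9, so δ = 1.282 + 1.282 = 2.563.
δ = d·√(n/2) ⇒ d = δ/√(n/2) = 2.563/√(161/2) = 0.2857.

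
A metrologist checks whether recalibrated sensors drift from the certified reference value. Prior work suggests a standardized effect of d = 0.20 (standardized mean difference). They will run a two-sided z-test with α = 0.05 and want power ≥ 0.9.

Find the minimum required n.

n = 263

Set Φ(δ − 1.960) = 0.9; then δ − 1.960 = Φ⁻¹(0.9) = 1.282, giving δ = 3.242.
(The Φ(−δ − z_{α/2}) term is vanishingly small for δ > 0 and is dropped in the standard sample-size formula.)
δ = d·√n ⇒ n = (δ/d)² = (3.242 / 0.20)² = 262.69.
Rounding up, n = 263.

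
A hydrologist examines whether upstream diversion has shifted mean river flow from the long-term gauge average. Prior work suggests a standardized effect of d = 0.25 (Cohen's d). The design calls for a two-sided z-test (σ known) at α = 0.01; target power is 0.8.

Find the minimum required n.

n = 187

For power 0.8 need Φ(δ − z_{0.005}) = 0.8, so δ = z_{0.005} + z_{0.20} = 2.576 + 0.842 = 3.417.
(The Φ(−δ − z_{α/2}) term is vanishingly small for δ > 0 and is dropped in the standard sample-size formula.)
δ = d·√n ⇒ n = (δ/d)² = (3.417 / 0.25)² = 186.86.
Round up to the next whole unit.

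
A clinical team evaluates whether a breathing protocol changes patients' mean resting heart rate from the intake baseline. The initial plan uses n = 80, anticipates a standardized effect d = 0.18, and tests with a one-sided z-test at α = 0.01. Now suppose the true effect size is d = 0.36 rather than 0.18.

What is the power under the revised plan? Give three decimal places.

Power ≈ 0.814

With d = 0.36: δ = d·√n = 0.36 × √80 = 3.2199. Critical value z_{0.01} = 2.326.
Revised power = Φ(δ − 2.326) = Φ(0.894) = 0.8142.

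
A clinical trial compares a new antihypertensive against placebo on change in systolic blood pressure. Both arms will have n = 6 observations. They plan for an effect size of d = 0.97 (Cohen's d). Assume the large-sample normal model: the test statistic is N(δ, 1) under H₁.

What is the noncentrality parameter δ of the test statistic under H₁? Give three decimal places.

δ = d·√(n/2) = 0.97 × √(6/2) = 1.6801

δ ≈ 1.680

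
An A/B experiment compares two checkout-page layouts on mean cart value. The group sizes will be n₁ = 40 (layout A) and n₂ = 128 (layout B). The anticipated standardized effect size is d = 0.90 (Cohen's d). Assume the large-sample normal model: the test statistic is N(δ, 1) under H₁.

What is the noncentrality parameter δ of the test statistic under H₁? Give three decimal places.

δ = d / √(1/n₁ + 1/n₂) = 0.90 / √(1/40 + 1/128) = 4.9685

δ ≈ 4.968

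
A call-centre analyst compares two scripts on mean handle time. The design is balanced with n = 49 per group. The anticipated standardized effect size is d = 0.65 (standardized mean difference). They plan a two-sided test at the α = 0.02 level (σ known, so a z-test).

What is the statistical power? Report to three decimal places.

Power ≈ 0.814

Noncentrality parameter: δ = d·√(n/2) = 0.65 × √(49/2) = 3.2173
Two-sided α = 0.02 → critical value z_{0.01} = 2.326.
Power = Φ(δ − 2.326) + Φ(−δ − 2.326) = Φ(0.891) + Φ(-5.544) = 0.8135 + 0.0000 = 0.8135.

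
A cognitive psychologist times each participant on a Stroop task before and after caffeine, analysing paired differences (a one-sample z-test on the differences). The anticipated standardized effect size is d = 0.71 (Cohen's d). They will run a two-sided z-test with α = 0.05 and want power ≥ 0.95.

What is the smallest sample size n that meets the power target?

n = 26

Set Φ(δ − 1.960) = 0.95; then δ − 1.960 = Φ⁻¹(0.95) = 1.645, giving δ = 3.605.
(Ignoring the negligible lower-tail rejection probability gives the usual closed-form inversion.)
δ = d·√n ⇒ n = (δ/d)² = (3.605 / 0.71)² = 25.78.
Rounding up, n = 26.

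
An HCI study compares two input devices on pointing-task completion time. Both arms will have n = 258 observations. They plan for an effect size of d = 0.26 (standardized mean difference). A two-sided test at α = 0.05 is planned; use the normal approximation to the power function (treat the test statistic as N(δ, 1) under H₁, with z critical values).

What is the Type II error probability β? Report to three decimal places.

Noncentrality parameter: δ = d·√(n/2) = 0.26 × √(258/2) = 2.9530
Two-sided α = 0.05 → critical value z_{0.025} = 1.960.
Power = Φ(δ − 1.960) + Φ(−δ − 1.960) = Φ(0.993) + Φ(-4.913) = 0.8397 + 0.0000 = 0.8397.
Type II error: β = 1 − power = 1 − 0.8397 = 0.1603.

β ≈ 0.160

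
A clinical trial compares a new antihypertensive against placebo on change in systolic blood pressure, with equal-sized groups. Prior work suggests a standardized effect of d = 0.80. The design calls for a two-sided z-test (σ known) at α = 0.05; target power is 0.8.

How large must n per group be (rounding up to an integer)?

Set Φ(δ − 1.960) = 0.8; then δ − 1.960 = Φ⁻¹(0.8) = 0.842, giving δ = 2.802.
(For δ > 0 the lower-tail rejection region contributes negligibly to power, so the one-term inversion is standard.)
δ = d·√(n/2) ⇒ n = 2(δ/d)² = 2 × (2.802 / 0.80)² = 24.53.
Round up to the next whole unit.

n = 25 per group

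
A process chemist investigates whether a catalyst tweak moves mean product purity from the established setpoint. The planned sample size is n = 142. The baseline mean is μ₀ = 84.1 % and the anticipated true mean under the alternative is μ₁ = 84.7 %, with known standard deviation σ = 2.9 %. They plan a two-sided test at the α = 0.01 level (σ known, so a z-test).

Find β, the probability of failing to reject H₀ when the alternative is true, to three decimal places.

Standardized effect: d = |μ₁ − μ₀| / σ = |84.7 − 84.1| / 2.9 = 0.2069
Noncentrality parameter: λ = d·√n = 0.2069 × √142 = 2.4655
Critical value for a two-sided test at α = 0.01: z_{α/2} = 2.576.
Power = Φ(λ − 2.576) + Φ(−λ − 2.576) = Φ(-0.110) + Φ(-5.041) = 0.4561 + 0.0000 = 0.4561.
Type II error: β = 1 − power = 1 − 0.4561 = 0.5439.

β ≈ 0.544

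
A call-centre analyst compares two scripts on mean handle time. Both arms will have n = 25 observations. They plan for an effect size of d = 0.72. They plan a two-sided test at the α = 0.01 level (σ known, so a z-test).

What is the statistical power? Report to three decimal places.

Noncentrality parameter: δ = d·√(n/2) = 0.72 × √(25/2) = 2.5456
Two-sided α = 0.01 → critical value z_{0.005} = 2.576.
Power = Φ(δ − 2.576) + Φ(−δ − 2.576) = Φ(-0.030) + Φ(-5.121) = 0.4879 + 0.0000 = 0.4879.

Power ≈ 0.488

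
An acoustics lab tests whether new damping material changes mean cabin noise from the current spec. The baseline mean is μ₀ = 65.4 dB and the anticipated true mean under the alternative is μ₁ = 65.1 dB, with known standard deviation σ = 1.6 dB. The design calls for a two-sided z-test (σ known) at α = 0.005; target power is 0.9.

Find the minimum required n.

n = 476

Standardized effect: d = |μ₁ − μ₀| / σ = |65.1 − 65.4| / 1.6 = 0.1875
Set Φ(δ − 2.807) = 0.9; then δ − 2.807 = Φ⁻¹(0.9) = 1.282, giving δ = 4.089.
(Ignoring the negligible lower-tail rejection probability gives the usual closed-form inversion.)
δ = d·√n ⇒ n = (δ/d)² = (4.089 / 0.1875)² = 475.49.
Round up to the next whole unit.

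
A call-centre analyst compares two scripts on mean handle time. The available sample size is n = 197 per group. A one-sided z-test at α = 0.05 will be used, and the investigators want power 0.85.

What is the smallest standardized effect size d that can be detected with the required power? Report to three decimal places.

d ≈ 0.270

Required noncentrality: δ = z_{0.05} + z_{0.15} = 1.645 + 1.036 = 2.681.
δ = d·√(n/2) ⇒ d = δ/√(n/2) = 2.681/√(197/2) = 0.2702.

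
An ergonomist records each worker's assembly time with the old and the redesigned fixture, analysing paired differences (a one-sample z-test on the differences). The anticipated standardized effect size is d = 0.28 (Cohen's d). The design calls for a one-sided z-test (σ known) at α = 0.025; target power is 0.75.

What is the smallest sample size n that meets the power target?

n = 89

Set Φ(δ − 1.960) = 0.75; then δ − 1.960 = Φ⁻¹(0.75) = 0.674, giving δ = 2.634.
δ = d·√n ⇒ n = (δ/d)² = (2.634 / 0.28)² = 88.52.
Round up to the next whole unit.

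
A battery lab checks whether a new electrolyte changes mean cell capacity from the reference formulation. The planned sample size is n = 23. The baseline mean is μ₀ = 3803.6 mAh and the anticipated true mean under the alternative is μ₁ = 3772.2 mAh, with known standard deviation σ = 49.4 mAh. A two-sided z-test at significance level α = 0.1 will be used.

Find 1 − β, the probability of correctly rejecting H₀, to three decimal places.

Power ≈ 0.920

Standardized effect: d = |μ₁ − μ₀| / σ = |3772.2 − 3803.6| / 49.4 = 0.6356
Noncentrality parameter: δ = d·√n = 0.6356 × √23 = 3.0484
Two-sided α = 0.1 → critical value z_{0.05} = 1.645.
Power = Φ(δ − 1.645) + Φ(−δ − 1.645) = Φ(1.404) + Φ(-4.693) = 0.9198 + 0.0000 = 0.9198.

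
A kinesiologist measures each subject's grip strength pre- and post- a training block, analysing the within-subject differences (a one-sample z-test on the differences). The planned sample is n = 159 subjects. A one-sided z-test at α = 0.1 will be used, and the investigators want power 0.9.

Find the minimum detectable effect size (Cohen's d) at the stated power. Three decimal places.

Required noncentrality: δ = z_{0.1} + z_{0.10} = 1.282 + 1.282 = 2.563.
δ = d·√n ⇒ d = δ/√n = 2.563/√159 = 0.2033.

d ≈ 0.203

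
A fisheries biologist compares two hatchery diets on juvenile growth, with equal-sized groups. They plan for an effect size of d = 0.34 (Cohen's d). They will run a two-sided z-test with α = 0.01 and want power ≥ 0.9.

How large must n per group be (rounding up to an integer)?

n = 258 per group

Set Φ(δ − 2.576) = 0.9; then δ − 2.576 = Φ⁻¹(0.9) = 1.282, giving δ = 3.857.
(Ignoring the negligible lower-tail rejection probability gives the usual closed-form inversion.)
δ = d·√(n/2) ⇒ n = 2(δ/d)² = 2 × (3.857 / 0.34)² = 257.43.
Round up to the next whole unit.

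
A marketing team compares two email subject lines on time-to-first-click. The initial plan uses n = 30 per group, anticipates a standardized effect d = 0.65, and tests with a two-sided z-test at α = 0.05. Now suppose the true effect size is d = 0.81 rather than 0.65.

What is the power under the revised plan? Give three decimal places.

With d = 0.81: δ = d·√(n/2) = 0.81 × √(30/2) = 3.1371. Critical value z_{0.025} = 1.960.
Revised power = Φ(δ − 1.960) + Φ(−δ − 1.960) = Φ(1.177) + Φ(-5.097) = 0.8804 + 0.0000 = 0.8804.

Power ≈ 0.880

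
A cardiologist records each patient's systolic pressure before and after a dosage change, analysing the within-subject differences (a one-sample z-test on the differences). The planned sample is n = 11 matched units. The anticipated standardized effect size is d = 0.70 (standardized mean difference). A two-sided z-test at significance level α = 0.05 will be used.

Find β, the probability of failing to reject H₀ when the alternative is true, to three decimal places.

β ≈ 0.359

Noncentrality parameter: δ = d·√n = 0.70 × √11 = 2.3216
Two-sided α = 0.05 → critical value z_{0.025} = 1.960.
Power = Φ(δ − 1.960) + Φ(−δ − 1.960) = Φ(0.362) + Φ(-4.282) = 0.6412 + 0.0000 = 0.6412.
Type II error: β = 1 − power = 1 − 0.6412 = 0.3588.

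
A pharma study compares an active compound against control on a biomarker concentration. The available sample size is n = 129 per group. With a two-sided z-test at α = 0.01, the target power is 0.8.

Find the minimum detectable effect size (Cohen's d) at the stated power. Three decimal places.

Required noncentrality: δ = z_{0.005} + z_{0.20} = 2.576 + 0.842 = 3.417.
(Lower-tail contribution to power is negligible for δ > 0.)
δ = d·√(n/2) ⇒ d = δ/√(n/2) = 3.417/√(129/2) = 0.4255.

d ≈ 0.426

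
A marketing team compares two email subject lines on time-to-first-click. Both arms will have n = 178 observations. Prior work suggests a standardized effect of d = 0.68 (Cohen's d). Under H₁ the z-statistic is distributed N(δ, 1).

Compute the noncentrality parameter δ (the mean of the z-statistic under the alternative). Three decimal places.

δ ≈ 6.415

δ = d·√(n/2) = 0.68 × √(178/2) = 6.4151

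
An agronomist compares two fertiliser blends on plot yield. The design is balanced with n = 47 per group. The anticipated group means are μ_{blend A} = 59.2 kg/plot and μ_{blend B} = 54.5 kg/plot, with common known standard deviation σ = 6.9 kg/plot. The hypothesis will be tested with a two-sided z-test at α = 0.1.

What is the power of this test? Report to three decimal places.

Power ≈ 0.951

Standardized effect: d = |μ_{blend A} − μ_{blend B}| / σ = |59.2 − 54.5| / 6.9 = 0.6812
Noncentrality parameter: δ = d·√(n/2) = 0.6812 × √(47/2) = 3.3020
Critical value for a two-sided test at α = 0.1: z_{α/2} = 1.645.
Power = Φ(δ − 1.645) + Φ(−δ − 1.645) = Φ(1.657) + Φ(-4.947) = 0.9513 + 0.0000 = 0.9513.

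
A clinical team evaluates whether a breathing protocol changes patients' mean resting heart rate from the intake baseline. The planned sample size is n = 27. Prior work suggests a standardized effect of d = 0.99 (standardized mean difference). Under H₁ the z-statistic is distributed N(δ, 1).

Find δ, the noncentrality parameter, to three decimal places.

δ ≈ 5.144

δ = d·√n = 0.99 × √27 = 5.1442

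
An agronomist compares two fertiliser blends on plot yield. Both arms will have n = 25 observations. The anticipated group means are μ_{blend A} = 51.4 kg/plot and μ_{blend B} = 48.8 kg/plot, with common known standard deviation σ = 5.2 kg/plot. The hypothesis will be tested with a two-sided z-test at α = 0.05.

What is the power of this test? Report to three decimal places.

Standardized effect: d = |μ_{blend A} − μ_{blend B}| / σ = |51.4 − 48.8| / 5.2 = 0.5000
Noncentrality parameter: δ = d·√(n/2) = 0.5000 × √(25/2) = 1.7678
Two-sided α = 0.05 → critical value z_{0.025} = 1.960.
Power = Φ(δ − 1.960) + Φ(−δ − 1.960) = Φ(-0.192) + Φ(-3.728) = 0.4238 + 0.0001 = 0.4239.

Power ≈ 0.424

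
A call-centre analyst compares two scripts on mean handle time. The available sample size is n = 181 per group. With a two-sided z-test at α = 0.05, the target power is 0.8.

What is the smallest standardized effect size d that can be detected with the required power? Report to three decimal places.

Need Φ(δ − 1.960) = 0.8, so δ = 1.960 + 0.842 = 2.802.
(Lower-tail contribution to power is negligible for δ > 0.)
δ = d·√(n/2) ⇒ d = δ/√(n/2) = 2.802/√(181/2) = 0.2945.

d ≈ 0.294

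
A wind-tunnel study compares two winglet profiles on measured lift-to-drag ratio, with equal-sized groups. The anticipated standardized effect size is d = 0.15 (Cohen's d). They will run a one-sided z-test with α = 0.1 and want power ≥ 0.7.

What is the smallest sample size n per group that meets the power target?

For power 0.7 need Φ(δ − z_{0.1}) = 0.7, so δ = z_{0.1} + z_{0.30} = 1.282 + 0.524 = 1.806.
δ = d·√(n/2) ⇒ n = 2(δ/d)² = 2 × (1.806 / 0.15)² = 289.91.
Round up to the next whole unit.

n = 290 per group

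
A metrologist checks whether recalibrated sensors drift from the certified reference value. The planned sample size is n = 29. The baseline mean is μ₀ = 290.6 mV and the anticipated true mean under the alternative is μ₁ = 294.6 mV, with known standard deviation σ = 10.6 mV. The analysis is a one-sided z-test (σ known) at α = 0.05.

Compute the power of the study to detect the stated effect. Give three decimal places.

Standardized effect: d = |μ₁ − μ₀| / σ = |294.6 − 290.6| / 10.6 = 0.3774
Noncentrality parameter: λ = d·√n = 0.3774 × √29 = 2.0321
Critical value for a one-sided test at α = 0.05: z_α = 1.645.
Power = P(Z > 1.645 − λ) = Φ(0.387) = 0.6507.

Power ≈ 0.651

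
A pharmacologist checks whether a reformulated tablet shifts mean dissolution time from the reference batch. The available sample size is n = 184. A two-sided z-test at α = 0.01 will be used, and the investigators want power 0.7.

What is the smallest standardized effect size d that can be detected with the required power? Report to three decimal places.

Need Φ(δ − 2.576) = 0.7, so δ = 2.576 + 0.524 = 3.100.
(Lower-tail contribution to power is negligible for δ > 0.)
δ = d·√n ⇒ d = δ/√n = 3.100/√184 = 0.2286.

d ≈ 0.229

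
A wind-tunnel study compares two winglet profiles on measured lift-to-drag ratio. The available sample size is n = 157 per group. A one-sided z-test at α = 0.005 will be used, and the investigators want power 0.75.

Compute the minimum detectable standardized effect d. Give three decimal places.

d ≈ 0.367

Required noncentrality: δ = z_{0.005} + z_{0.25} = 2.576 + 0.674 = 3.250.
δ = d·√(n/2) ⇒ d = δ/√(n/2) = 3.250/√(157/2) = 0.3669.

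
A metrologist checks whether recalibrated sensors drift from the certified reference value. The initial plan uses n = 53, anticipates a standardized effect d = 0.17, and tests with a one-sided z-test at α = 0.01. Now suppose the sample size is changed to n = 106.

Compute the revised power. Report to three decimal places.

With n = 106: δ = d·√n = 0.17 × √106 = 1.7503. Critical value z_{0.01} = 2.326.
Revised power = P(Z > 2.326 − δ) = Φ(-0.576) = 0.2823.

Power ≈ 0.282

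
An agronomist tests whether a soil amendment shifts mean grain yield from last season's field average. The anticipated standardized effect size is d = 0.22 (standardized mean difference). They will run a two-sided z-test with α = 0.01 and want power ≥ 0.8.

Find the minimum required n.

n = 242

Set Φ(δ − 2.576) = 0.8; then δ − 2.576 = Φ⁻¹(0.8) = 0.842, giving δ = 3.417.
(For δ > 0 the lower-tail rejection region contributes negligibly to power, so the one-term inversion is standard.)
δ = d·√n ⇒ n = (δ/d)² = (3.417 / 0.22)² = 241.30.
Round up to the next whole unit.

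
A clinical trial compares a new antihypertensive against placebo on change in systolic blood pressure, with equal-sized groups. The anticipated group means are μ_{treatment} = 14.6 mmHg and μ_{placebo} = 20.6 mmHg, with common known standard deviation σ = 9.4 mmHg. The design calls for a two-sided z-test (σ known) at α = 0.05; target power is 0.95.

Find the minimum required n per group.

n = 64 per group

Standardized effect: d = |μ_{treatment} − μ_{placebo}| / σ = |14.6 − 20.6| / 9.4 = 0.6383
Set Φ(δ − 1.960) = 0.95; then δ − 1.960 = Φ⁻¹(0.95) = 1.645, giving δ = 3.605.
(Ignoring the negligible lower-tail rejection probability gives the usual closed-form inversion.)
δ = d·√(n/2) ⇒ n = 2(δ/d)² = 2 × (3.605 / 0.6383)² = 63.79.
Rounding up, n = 64 per group.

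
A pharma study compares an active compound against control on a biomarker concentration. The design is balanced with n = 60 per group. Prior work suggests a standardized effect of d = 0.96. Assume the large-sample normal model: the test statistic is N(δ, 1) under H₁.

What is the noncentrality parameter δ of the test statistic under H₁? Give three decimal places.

δ ≈ 5.258

The noncentrality parameter scales effect size by the design's sample-size factor: δ = d·√(n/2) = 0.96 × √(60/2) = 5.2581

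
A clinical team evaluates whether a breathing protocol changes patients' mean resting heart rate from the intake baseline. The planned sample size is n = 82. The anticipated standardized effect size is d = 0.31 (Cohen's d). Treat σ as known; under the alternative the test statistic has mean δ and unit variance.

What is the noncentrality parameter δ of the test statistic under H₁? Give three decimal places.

δ = d·√n = 0.31 × √82 = 2.8072

δ ≈ 2.807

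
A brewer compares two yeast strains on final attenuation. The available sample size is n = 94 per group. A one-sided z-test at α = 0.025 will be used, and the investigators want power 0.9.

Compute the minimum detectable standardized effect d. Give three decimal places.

Need Φ(δ − 1.960) = 0.9, so δ = 1.960 + 1.282 = 3.242.
δ = d·√(n/2) ⇒ d = δ/√(n/2) = 3.242/√(94/2) = 0.4728.

d ≈ 0.473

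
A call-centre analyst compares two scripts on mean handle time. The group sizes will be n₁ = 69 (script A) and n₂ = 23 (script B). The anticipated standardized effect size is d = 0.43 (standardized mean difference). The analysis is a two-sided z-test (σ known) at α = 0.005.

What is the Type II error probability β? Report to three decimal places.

Noncentrality parameter: δ = d / √(1/n₁ + 1/n₂) = 0.43 / √(1/69 + 1/23) = 1.7859
Two-sided α = 0.005 → critical value z_{0.0025} = 2.807.
Power = Φ(δ − 2.807) + Φ(−δ − 2.807) = Φ(-1.021) + Φ(-4.593) = 0.1536 + 0.0000 = 0.1536.
Type II error: β = 1 − power = 1 − 0.1536 = 0.8464.

β ≈ 0.846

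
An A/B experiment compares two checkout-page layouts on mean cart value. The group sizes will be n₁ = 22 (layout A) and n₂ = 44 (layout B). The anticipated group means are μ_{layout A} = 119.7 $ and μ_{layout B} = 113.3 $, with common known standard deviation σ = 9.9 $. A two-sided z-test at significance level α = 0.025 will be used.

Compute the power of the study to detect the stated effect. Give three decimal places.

Power ≈ 0.593

Standardized effect: d = |μ_{layout A} − μ_{layout B}| / σ = |119.7 − 113.3| / 9.9 = 0.6465
Noncentrality parameter: δ = d / √(1/n₁ + 1/n₂) = 0.6465 / √(1/22 + 1/44) = 2.4758
Critical value for a two-sided test at α = 0.025: z_{α/2} = 2.241.
Power = Φ(δ − 2.241) + Φ(−δ − 2.241) = Φ(0.234) + Φ(-4.717) = 0.5927 + 0.0000 = 0.5927.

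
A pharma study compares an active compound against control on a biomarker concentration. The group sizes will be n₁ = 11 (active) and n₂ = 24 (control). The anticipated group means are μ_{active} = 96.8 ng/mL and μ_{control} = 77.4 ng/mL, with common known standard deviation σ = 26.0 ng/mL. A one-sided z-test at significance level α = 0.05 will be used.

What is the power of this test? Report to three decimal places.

Standardized effect: d = |μ_{active} − μ_{control}| / σ = |96.8 − 77.4| / 26.0 = 0.7462
Noncentrality parameter: δ = d / √(1/n₁ + 1/n₂) = 0.7462 / √(1/11 + 1/24) = 2.0493
Critical value for a one-sided test at α = 0.05: z_α = 1.645.
Power = P(Z > 1.645 − δ) = Φ(0.404) = 0.6570.

Power ≈ 0.657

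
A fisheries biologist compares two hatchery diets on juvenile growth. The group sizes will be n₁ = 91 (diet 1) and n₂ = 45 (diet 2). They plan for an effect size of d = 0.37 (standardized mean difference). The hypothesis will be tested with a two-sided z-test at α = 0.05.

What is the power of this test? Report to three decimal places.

Noncentrality parameter: δ = d / √(1/n₁ + 1/n₂) = 0.37 / √(1/91 + 1/45) = 2.0303
Two-sided α = 0.05 → critical value z_{0.025} = 1.960.
Power = Φ(δ − 1.960) + Φ(−δ − 1.960) = Φ(0.070) + Φ(-3.990) = 0.5280 + 0.0000 = 0.5281.

Power ≈ 0.528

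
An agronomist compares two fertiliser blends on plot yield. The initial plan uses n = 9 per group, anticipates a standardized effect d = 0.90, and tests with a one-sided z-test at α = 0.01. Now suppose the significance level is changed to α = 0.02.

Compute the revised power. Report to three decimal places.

δ = d·√(n/2) = 0.90 × √(9/2) = 1.9092 (unchanged). New critical value: z_{0.02} = 2.054.
Revised power = P(Z > 2.054 − δ) = Φ(-0.145) = 0.4425.

Power ≈ 0.443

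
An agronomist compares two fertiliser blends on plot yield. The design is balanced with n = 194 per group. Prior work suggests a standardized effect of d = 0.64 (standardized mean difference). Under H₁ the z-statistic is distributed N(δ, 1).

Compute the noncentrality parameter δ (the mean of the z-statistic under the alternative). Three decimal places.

δ = d·√(n/2) = 0.64 × √(194/2) = 6.3033

δ ≈ 6.303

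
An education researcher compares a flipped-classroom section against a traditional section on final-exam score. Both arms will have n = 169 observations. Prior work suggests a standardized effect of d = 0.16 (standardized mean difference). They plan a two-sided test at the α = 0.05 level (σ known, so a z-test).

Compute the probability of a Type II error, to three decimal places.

Noncentrality parameter: δ = d·√(n/2) = 0.16 × √(169/2) = 1.4708
Two-sided α = 0.05 → critical value z_{0.025} = 1.960.
Power = Φ(δ − 1.960) + Φ(−δ − 1.960) = Φ(-0.489) + Φ(-3.431) = 0.3124 + 0.0003 = 0.3127.
Type II error: β = 1 − power = 1 − 0.3127 = 0.6873.

β ≈ 0.687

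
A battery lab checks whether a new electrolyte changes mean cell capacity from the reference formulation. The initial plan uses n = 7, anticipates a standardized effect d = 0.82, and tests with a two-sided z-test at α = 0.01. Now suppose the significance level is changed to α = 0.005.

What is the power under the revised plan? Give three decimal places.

δ = d·√n = 0.82 × √7 = 2.1695 (unchanged). New critical value: z_{0.0025} = 2.807.
Revised power = Φ(δ − 2.807) + Φ(−δ − 2.807) = Φ(-0.638) + Φ(-4.977) = 0.2619 + 0.0000 = 0.2619.

Power ≈ 0.262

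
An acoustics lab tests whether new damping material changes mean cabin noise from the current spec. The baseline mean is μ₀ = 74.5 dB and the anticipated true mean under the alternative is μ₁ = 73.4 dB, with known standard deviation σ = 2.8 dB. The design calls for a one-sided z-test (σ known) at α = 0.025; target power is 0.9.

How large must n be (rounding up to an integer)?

n = 69

Standardized effect: d = |μ₁ − μ₀| / σ = |73.4 − 74.5| / 2.8 = 0.3929
For power 0.9 need Φ(δ − z_{0.025}) = 0.9, so δ = z_{0.025} + z_{0.10} = 1.960 + 1.282 = 3.242.
δ = d·√n ⇒ n = (δ/d)² = (3.242 / 0.3929)² = 68.08.
Round up to the next whole unit.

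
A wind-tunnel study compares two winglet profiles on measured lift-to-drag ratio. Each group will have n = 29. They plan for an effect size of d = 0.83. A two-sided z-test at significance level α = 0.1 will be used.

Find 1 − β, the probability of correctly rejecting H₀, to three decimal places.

Power ≈ 0.935

Noncentrality parameter: δ = d·√(n/2) = 0.83 × √(29/2) = 3.1605
Two-sided α = 0.1 → critical value z_{0.05} = 1.645.
Power = Φ(δ − 1.645) + Φ(−δ − 1.645) = Φ(1.516) + Φ(-4.805) = 0.9352 + 0.0000 = 0.9352.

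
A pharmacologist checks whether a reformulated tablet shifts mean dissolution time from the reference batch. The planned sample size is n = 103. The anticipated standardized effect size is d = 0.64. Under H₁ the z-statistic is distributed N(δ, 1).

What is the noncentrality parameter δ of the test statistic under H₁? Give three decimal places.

The noncentrality parameter scales effect size by the design's sample-size factor: δ = d·√n = 0.64 × √103 = 6.4953

δ ≈ 6.495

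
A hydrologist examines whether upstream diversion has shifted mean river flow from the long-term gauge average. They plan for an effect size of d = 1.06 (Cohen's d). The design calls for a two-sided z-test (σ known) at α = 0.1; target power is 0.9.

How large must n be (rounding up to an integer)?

For power 0.9 need Φ(δ − z_{0.05}) = 0.9, so δ = z_{0.05} + z_{0.10} = 1.645 + 1.282 = 2.926.
(The Φ(−δ − z_{α/2}) term is vanishingly small for δ > 0 and is dropped in the standard sample-size formula.)
δ = d·√n ⇒ n = (δ/d)² = (2.926 / 1.06)² = 7.62.
Round up to the next whole unit.

n = 8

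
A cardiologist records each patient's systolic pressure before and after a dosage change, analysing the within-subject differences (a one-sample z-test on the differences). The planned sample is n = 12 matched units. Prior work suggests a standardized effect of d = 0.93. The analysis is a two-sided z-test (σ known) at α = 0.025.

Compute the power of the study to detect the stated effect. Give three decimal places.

Noncentrality parameter: δ = d·√n = 0.93 × √12 = 3.2216
Critical value for a two-sided test at α = 0.025: z_{α/2} = 2.241.
Power = Φ(δ − 2.241) + Φ(−δ − 2.241) = Φ(0.980) + Φ(-5.463) = 0.8365 + 0.0000 = 0.8365.

Power ≈ 0.837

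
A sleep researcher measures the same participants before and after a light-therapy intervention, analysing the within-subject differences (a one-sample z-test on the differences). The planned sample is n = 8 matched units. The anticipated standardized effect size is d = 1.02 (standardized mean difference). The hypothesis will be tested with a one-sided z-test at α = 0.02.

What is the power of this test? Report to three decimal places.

Power ≈ 0.797

Noncentrality parameter: δ = d·√n = 1.02 × √8 = 2.8850
Critical value for a one-sided test at α = 0.02: z_α = 2.054.
Power = Φ(δ − 2.054) = Φ(0.831) = 0.7971.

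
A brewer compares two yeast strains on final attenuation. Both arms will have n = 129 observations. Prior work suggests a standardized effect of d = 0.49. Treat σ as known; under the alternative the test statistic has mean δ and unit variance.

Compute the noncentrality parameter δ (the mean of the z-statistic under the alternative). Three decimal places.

The noncentrality parameter scales effect size by the design's sample-size factor: δ = d·√(n/2) = 0.49 × √(129/2) = 3.9353

δ ≈ 3.935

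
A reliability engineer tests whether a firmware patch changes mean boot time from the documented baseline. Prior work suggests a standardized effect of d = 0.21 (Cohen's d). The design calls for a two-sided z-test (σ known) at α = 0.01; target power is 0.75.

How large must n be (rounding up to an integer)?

Set Φ(δ − 2.576) = 0.75; then δ − 2.576 = Φ⁻¹(0.75) = 0.674, giving δ = 3.250.
(For δ > 0 the lower-tail rejection region contributes negligibly to power, so the one-term inversion is standard.)
δ = d·√n ⇒ n = (δ/d)² = (3.250 / 0.21)² = 239.56.
Round up to the next whole unit.

n = 240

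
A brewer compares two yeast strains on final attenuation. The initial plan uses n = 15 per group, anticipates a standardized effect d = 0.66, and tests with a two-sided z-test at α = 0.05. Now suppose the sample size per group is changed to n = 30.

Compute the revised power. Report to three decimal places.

Power ≈ 0.724

With n = 30 per group: δ = d·√(n/2) = 0.66 × √(30/2) = 2.5562. Critical value z_{0.025} = 1.960.
Revised power = Φ(δ − 1.960) + Φ(−δ − 1.960) = Φ(0.596) + Φ(-4.516) = 0.7245 + 0.0000 = 0.7245.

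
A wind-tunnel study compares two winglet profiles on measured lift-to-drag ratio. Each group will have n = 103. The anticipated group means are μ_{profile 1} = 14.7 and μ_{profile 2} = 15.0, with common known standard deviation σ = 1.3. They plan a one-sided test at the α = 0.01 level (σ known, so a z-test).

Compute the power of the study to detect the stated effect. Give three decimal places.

Power ≈ 0.251

Standardized effect: d = |μ_{profile 1} − μ_{profile 2}| / σ = |14.7 − 15.0| / 1.3 = 0.2308
Noncentrality parameter: δ = d·√(n/2) = 0.2308 × √(103/2) = 1.6561
One-sided α = 0.01 → critical value z_{0.01} = 2.326.
Power = P(Z > 2.326 − δ) = Φ(-0.670) = 0.2513.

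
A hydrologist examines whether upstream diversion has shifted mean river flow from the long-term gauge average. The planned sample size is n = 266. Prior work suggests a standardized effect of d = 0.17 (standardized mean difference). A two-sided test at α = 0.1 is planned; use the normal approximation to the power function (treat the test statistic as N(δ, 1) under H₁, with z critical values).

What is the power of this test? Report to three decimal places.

Power ≈ 0.870

Noncentrality parameter: δ = d·√n = 0.17 × √266 = 2.7726
Two-sided α = 0.1 → critical value z_{0.05} = 1.645.
Power = Φ(δ − 1.645) + Φ(−δ − 1.645) = Φ(1.128) + Φ(-4.417) = 0.8703 + 0.0000 = 0.8703.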